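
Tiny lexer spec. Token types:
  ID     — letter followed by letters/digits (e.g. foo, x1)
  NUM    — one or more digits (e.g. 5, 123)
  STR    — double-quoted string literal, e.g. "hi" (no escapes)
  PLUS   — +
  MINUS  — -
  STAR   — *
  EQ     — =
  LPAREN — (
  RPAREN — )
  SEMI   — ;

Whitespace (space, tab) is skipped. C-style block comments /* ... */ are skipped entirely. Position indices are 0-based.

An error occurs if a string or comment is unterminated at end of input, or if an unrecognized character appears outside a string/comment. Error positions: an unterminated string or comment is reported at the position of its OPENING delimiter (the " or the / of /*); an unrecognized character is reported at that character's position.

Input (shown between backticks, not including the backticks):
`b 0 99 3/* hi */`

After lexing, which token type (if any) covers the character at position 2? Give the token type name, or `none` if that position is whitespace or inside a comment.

Answer: NUM

Derivation:
pos=0: emit ID 'b' (now at pos=1)
pos=2: emit NUM '0' (now at pos=3)
pos=4: emit NUM '99' (now at pos=6)
pos=7: emit NUM '3' (now at pos=8)
pos=8: enter COMMENT mode (saw '/*')
exit COMMENT mode (now at pos=16)
DONE. 4 tokens: [ID, NUM, NUM, NUM]
Position 2: char is '0' -> NUM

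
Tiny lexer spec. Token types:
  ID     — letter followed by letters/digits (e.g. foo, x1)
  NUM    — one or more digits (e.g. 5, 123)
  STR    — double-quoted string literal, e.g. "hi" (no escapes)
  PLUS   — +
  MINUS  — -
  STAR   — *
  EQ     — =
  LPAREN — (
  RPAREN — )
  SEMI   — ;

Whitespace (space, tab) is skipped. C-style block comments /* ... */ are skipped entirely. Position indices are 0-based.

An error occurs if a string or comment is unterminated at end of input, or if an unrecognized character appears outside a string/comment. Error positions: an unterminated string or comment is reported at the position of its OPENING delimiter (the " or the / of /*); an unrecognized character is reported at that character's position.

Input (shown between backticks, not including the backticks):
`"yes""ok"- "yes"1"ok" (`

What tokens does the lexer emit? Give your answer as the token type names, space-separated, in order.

pos=0: enter STRING mode
pos=0: emit STR "yes" (now at pos=5)
pos=5: enter STRING mode
pos=5: emit STR "ok" (now at pos=9)
pos=9: emit MINUS '-'
pos=11: enter STRING mode
pos=11: emit STR "yes" (now at pos=16)
pos=16: emit NUM '1' (now at pos=17)
pos=17: enter STRING mode
pos=17: emit STR "ok" (now at pos=21)
pos=22: emit LPAREN '('
DONE. 7 tokens: [STR, STR, MINUS, STR, NUM, STR, LPAREN]

Answer: STR STR MINUS STR NUM STR LPAREN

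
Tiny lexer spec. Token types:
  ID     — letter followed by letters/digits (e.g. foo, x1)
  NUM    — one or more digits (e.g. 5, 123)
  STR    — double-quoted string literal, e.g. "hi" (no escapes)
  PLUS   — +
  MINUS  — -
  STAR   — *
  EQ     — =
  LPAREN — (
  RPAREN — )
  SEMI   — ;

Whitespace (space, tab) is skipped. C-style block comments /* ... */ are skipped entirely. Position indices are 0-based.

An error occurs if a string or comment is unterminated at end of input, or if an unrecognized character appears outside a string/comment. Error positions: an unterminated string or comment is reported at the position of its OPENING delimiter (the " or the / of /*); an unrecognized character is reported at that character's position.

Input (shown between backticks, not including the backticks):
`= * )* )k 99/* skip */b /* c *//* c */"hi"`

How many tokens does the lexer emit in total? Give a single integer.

pos=0: emit EQ '='
pos=2: emit STAR '*'
pos=4: emit RPAREN ')'
pos=5: emit STAR '*'
pos=7: emit RPAREN ')'
pos=8: emit ID 'k' (now at pos=9)
pos=10: emit NUM '99' (now at pos=12)
pos=12: enter COMMENT mode (saw '/*')
exit COMMENT mode (now at pos=22)
pos=22: emit ID 'b' (now at pos=23)
pos=24: enter COMMENT mode (saw '/*')
exit COMMENT mode (now at pos=31)
pos=31: enter COMMENT mode (saw '/*')
exit COMMENT mode (now at pos=38)
pos=38: enter STRING mode
pos=38: emit STR "hi" (now at pos=42)
DONE. 9 tokens: [EQ, STAR, RPAREN, STAR, RPAREN, ID, NUM, ID, STR]

Answer: 9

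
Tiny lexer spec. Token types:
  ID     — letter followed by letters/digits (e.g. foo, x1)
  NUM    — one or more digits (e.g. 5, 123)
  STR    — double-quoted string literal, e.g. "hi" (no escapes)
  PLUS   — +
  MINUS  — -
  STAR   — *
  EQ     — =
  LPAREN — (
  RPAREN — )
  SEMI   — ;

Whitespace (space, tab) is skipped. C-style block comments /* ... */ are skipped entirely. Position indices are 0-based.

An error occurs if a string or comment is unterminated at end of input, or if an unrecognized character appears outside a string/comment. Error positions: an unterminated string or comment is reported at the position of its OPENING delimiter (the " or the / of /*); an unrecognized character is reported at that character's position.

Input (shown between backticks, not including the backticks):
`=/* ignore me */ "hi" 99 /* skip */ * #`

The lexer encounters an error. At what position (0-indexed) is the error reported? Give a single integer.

Answer: 38

Derivation:
pos=0: emit EQ '='
pos=1: enter COMMENT mode (saw '/*')
exit COMMENT mode (now at pos=16)
pos=17: enter STRING mode
pos=17: emit STR "hi" (now at pos=21)
pos=22: emit NUM '99' (now at pos=24)
pos=25: enter COMMENT mode (saw '/*')
exit COMMENT mode (now at pos=35)
pos=36: emit STAR '*'
pos=38: ERROR — unrecognized char '#'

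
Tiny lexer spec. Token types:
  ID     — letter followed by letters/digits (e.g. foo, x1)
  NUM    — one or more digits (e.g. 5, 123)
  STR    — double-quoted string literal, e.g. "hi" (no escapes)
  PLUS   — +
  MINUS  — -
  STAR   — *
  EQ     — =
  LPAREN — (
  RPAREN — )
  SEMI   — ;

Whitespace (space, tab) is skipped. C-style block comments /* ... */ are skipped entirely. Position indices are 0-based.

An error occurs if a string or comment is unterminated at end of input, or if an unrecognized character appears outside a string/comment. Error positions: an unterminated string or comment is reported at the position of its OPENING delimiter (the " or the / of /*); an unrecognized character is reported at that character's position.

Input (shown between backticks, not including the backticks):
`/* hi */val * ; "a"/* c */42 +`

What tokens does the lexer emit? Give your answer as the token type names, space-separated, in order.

pos=0: enter COMMENT mode (saw '/*')
exit COMMENT mode (now at pos=8)
pos=8: emit ID 'val' (now at pos=11)
pos=12: emit STAR '*'
pos=14: emit SEMI ';'
pos=16: enter STRING mode
pos=16: emit STR "a" (now at pos=19)
pos=19: enter COMMENT mode (saw '/*')
exit COMMENT mode (now at pos=26)
pos=26: emit NUM '42' (now at pos=28)
pos=29: emit PLUS '+'
DONE. 6 tokens: [ID, STAR, SEMI, STR, NUM, PLUS]

Answer: ID STAR SEMI STR NUM PLUS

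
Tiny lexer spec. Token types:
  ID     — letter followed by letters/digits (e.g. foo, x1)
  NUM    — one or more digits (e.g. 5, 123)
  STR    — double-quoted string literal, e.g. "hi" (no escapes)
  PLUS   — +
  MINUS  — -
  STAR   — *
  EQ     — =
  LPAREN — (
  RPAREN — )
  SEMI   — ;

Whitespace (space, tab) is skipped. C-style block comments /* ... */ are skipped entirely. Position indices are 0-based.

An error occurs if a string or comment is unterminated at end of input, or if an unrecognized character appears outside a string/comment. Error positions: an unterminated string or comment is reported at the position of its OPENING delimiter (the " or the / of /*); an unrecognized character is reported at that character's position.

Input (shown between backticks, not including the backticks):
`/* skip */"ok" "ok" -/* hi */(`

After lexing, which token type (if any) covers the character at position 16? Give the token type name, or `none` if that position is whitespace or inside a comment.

Answer: STR

Derivation:
pos=0: enter COMMENT mode (saw '/*')
exit COMMENT mode (now at pos=10)
pos=10: enter STRING mode
pos=10: emit STR "ok" (now at pos=14)
pos=15: enter STRING mode
pos=15: emit STR "ok" (now at pos=19)
pos=20: emit MINUS '-'
pos=21: enter COMMENT mode (saw '/*')
exit COMMENT mode (now at pos=29)
pos=29: emit LPAREN '('
DONE. 4 tokens: [STR, STR, MINUS, LPAREN]
Position 16: char is 'o' -> STR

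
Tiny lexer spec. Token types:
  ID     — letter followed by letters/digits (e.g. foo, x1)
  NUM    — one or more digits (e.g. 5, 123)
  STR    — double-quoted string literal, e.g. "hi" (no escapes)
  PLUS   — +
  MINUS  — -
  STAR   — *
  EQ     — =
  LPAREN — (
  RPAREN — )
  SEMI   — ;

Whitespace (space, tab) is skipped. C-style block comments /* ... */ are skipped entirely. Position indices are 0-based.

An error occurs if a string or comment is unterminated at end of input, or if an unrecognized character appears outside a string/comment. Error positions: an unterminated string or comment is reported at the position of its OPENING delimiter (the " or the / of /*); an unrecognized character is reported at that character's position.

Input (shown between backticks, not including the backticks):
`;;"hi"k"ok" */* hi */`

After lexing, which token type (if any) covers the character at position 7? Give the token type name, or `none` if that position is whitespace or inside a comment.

pos=0: emit SEMI ';'
pos=1: emit SEMI ';'
pos=2: enter STRING mode
pos=2: emit STR "hi" (now at pos=6)
pos=6: emit ID 'k' (now at pos=7)
pos=7: enter STRING mode
pos=7: emit STR "ok" (now at pos=11)
pos=12: emit STAR '*'
pos=13: enter COMMENT mode (saw '/*')
exit COMMENT mode (now at pos=21)
DONE. 6 tokens: [SEMI, SEMI, STR, ID, STR, STAR]
Position 7: char is '"' -> STR

Answer: STR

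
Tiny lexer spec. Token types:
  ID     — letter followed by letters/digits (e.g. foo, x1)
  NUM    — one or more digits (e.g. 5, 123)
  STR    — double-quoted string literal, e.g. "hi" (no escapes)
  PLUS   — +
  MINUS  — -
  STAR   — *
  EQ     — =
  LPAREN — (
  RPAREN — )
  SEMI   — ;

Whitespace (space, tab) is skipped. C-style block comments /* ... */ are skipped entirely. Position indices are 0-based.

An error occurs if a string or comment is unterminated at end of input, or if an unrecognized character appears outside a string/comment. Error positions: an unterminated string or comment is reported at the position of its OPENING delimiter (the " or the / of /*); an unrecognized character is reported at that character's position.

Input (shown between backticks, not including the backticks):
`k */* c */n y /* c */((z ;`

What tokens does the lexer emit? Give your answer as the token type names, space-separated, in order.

pos=0: emit ID 'k' (now at pos=1)
pos=2: emit STAR '*'
pos=3: enter COMMENT mode (saw '/*')
exit COMMENT mode (now at pos=10)
pos=10: emit ID 'n' (now at pos=11)
pos=12: emit ID 'y' (now at pos=13)
pos=14: enter COMMENT mode (saw '/*')
exit COMMENT mode (now at pos=21)
pos=21: emit LPAREN '('
pos=22: emit LPAREN '('
pos=23: emit ID 'z' (now at pos=24)
pos=25: emit SEMI ';'
DONE. 8 tokens: [ID, STAR, ID, ID, LPAREN, LPAREN, ID, SEMI]

Answer: ID STAR ID ID LPAREN LPAREN ID SEMI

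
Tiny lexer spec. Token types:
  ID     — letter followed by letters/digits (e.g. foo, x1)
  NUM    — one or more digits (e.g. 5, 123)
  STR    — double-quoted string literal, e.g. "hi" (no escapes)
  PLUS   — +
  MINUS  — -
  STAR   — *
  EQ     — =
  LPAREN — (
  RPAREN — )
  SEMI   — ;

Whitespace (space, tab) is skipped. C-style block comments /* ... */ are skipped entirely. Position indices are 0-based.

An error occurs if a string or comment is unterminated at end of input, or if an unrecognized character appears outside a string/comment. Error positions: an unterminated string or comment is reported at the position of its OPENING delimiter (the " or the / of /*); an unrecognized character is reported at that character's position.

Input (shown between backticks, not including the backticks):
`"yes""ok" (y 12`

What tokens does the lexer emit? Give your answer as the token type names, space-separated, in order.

Answer: STR STR LPAREN ID NUM

Derivation:
pos=0: enter STRING mode
pos=0: emit STR "yes" (now at pos=5)
pos=5: enter STRING mode
pos=5: emit STR "ok" (now at pos=9)
pos=10: emit LPAREN '('
pos=11: emit ID 'y' (now at pos=12)
pos=13: emit NUM '12' (now at pos=15)
DONE. 5 tokens: [STR, STR, LPAREN, ID, NUM]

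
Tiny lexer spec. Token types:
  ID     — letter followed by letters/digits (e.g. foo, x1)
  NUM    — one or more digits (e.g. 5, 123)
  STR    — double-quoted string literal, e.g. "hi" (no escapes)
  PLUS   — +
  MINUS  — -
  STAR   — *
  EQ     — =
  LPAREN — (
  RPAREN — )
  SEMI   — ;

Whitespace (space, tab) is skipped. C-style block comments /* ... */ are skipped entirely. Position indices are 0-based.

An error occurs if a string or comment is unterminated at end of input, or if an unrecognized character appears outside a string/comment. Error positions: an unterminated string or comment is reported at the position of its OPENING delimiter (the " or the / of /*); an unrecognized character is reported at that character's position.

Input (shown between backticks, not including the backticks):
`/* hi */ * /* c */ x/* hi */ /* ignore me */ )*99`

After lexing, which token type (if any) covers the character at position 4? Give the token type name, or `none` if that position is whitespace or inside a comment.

pos=0: enter COMMENT mode (saw '/*')
exit COMMENT mode (now at pos=8)
pos=9: emit STAR '*'
pos=11: enter COMMENT mode (saw '/*')
exit COMMENT mode (now at pos=18)
pos=19: emit ID 'x' (now at pos=20)
pos=20: enter COMMENT mode (saw '/*')
exit COMMENT mode (now at pos=28)
pos=29: enter COMMENT mode (saw '/*')
exit COMMENT mode (now at pos=44)
pos=45: emit RPAREN ')'
pos=46: emit STAR '*'
pos=47: emit NUM '99' (now at pos=49)
DONE. 5 tokens: [STAR, ID, RPAREN, STAR, NUM]
Position 4: char is 'i' -> none

Answer: none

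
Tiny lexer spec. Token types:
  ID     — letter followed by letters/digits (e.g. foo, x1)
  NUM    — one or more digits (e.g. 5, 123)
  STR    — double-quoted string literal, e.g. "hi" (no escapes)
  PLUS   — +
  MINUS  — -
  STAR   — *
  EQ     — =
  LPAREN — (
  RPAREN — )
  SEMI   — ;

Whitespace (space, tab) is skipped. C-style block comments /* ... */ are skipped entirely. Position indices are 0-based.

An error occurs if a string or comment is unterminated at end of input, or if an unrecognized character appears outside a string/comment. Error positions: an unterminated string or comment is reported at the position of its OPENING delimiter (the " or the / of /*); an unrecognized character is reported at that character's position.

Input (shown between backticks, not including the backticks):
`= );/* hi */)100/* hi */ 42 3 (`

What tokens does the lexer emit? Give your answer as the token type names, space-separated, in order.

Answer: EQ RPAREN SEMI RPAREN NUM NUM NUM LPAREN

Derivation:
pos=0: emit EQ '='
pos=2: emit RPAREN ')'
pos=3: emit SEMI ';'
pos=4: enter COMMENT mode (saw '/*')
exit COMMENT mode (now at pos=12)
pos=12: emit RPAREN ')'
pos=13: emit NUM '100' (now at pos=16)
pos=16: enter COMMENT mode (saw '/*')
exit COMMENT mode (now at pos=24)
pos=25: emit NUM '42' (now at pos=27)
pos=28: emit NUM '3' (now at pos=29)
pos=30: emit LPAREN '('
DONE. 8 tokens: [EQ, RPAREN, SEMI, RPAREN, NUM, NUM, NUM, LPAREN]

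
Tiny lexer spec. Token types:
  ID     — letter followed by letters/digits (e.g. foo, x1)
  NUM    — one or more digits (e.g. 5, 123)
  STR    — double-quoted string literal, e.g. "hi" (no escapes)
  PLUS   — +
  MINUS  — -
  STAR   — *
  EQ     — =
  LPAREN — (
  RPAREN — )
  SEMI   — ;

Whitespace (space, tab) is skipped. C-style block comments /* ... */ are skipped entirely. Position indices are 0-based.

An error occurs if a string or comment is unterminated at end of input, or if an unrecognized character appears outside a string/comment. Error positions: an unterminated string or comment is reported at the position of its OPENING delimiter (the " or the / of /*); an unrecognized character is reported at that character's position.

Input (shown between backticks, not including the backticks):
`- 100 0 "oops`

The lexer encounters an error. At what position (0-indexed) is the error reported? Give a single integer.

Answer: 8

Derivation:
pos=0: emit MINUS '-'
pos=2: emit NUM '100' (now at pos=5)
pos=6: emit NUM '0' (now at pos=7)
pos=8: enter STRING mode
pos=8: ERROR — unterminated string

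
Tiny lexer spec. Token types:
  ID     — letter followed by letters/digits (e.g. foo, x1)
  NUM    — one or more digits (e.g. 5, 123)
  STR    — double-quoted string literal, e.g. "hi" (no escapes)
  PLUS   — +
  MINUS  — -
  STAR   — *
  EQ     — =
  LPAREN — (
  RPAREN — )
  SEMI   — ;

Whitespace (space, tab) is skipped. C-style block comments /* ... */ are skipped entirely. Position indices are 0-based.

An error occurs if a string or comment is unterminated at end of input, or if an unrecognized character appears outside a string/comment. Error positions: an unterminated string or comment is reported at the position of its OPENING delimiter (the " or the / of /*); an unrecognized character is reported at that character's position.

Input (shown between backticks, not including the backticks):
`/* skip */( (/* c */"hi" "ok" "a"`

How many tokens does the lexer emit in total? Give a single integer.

Answer: 5

Derivation:
pos=0: enter COMMENT mode (saw '/*')
exit COMMENT mode (now at pos=10)
pos=10: emit LPAREN '('
pos=12: emit LPAREN '('
pos=13: enter COMMENT mode (saw '/*')
exit COMMENT mode (now at pos=20)
pos=20: enter STRING mode
pos=20: emit STR "hi" (now at pos=24)
pos=25: enter STRING mode
pos=25: emit STR "ok" (now at pos=29)
pos=30: enter STRING mode
pos=30: emit STR "a" (now at pos=33)
DONE. 5 tokens: [LPAREN, LPAREN, STR, STR, STR]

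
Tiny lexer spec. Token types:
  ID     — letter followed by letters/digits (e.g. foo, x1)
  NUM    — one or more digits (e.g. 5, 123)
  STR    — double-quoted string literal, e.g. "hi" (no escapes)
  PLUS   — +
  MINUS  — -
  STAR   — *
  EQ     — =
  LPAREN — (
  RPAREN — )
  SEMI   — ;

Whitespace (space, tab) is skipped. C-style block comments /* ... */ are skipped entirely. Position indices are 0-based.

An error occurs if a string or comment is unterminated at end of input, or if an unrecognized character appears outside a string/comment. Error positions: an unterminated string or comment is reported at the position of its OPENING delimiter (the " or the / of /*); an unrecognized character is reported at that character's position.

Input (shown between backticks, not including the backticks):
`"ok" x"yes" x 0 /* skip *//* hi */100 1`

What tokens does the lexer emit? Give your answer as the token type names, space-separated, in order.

pos=0: enter STRING mode
pos=0: emit STR "ok" (now at pos=4)
pos=5: emit ID 'x' (now at pos=6)
pos=6: enter STRING mode
pos=6: emit STR "yes" (now at pos=11)
pos=12: emit ID 'x' (now at pos=13)
pos=14: emit NUM '0' (now at pos=15)
pos=16: enter COMMENT mode (saw '/*')
exit COMMENT mode (now at pos=26)
pos=26: enter COMMENT mode (saw '/*')
exit COMMENT mode (now at pos=34)
pos=34: emit NUM '100' (now at pos=37)
pos=38: emit NUM '1' (now at pos=39)
DONE. 7 tokens: [STR, ID, STR, ID, NUM, NUM, NUM]

Answer: STR ID STR ID NUM NUM NUM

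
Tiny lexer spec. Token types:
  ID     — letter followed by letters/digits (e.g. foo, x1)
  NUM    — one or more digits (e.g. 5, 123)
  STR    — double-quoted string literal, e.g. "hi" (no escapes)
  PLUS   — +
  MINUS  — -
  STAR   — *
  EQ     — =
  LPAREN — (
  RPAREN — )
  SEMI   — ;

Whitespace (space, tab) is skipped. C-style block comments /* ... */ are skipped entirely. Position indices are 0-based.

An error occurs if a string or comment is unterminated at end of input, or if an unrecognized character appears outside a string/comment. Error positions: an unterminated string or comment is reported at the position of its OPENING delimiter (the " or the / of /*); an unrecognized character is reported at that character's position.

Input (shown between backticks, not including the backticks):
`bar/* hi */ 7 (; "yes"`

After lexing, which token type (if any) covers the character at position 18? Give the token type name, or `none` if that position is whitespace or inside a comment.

Answer: STR

Derivation:
pos=0: emit ID 'bar' (now at pos=3)
pos=3: enter COMMENT mode (saw '/*')
exit COMMENT mode (now at pos=11)
pos=12: emit NUM '7' (now at pos=13)
pos=14: emit LPAREN '('
pos=15: emit SEMI ';'
pos=17: enter STRING mode
pos=17: emit STR "yes" (now at pos=22)
DONE. 5 tokens: [ID, NUM, LPAREN, SEMI, STR]
Position 18: char is 'y' -> STR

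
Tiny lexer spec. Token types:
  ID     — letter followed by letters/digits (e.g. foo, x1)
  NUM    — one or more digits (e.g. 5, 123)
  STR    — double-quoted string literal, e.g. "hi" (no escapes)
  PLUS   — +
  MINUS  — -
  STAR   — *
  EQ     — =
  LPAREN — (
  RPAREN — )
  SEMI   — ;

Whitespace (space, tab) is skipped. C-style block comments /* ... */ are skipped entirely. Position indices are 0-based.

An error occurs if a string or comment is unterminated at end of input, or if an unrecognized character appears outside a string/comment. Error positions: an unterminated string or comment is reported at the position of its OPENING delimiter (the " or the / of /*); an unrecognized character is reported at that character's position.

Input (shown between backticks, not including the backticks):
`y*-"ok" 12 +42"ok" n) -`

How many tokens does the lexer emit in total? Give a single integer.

Answer: 11

Derivation:
pos=0: emit ID 'y' (now at pos=1)
pos=1: emit STAR '*'
pos=2: emit MINUS '-'
pos=3: enter STRING mode
pos=3: emit STR "ok" (now at pos=7)
pos=8: emit NUM '12' (now at pos=10)
pos=11: emit PLUS '+'
pos=12: emit NUM '42' (now at pos=14)
pos=14: enter STRING mode
pos=14: emit STR "ok" (now at pos=18)
pos=19: emit ID 'n' (now at pos=20)
pos=20: emit RPAREN ')'
pos=22: emit MINUS '-'
DONE. 11 tokens: [ID, STAR, MINUS, STR, NUM, PLUS, NUM, STR, ID, RPAREN, MINUS]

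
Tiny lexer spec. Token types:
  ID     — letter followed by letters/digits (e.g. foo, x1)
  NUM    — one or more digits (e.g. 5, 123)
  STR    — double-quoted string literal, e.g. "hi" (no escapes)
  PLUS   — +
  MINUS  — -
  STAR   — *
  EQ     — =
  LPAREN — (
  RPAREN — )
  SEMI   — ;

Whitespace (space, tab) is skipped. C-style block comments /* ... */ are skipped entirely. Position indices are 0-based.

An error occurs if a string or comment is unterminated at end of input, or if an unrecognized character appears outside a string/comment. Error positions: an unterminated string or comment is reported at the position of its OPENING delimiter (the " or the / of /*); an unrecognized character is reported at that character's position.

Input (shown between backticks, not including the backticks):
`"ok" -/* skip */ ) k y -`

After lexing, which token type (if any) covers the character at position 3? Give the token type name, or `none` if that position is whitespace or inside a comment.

Answer: STR

Derivation:
pos=0: enter STRING mode
pos=0: emit STR "ok" (now at pos=4)
pos=5: emit MINUS '-'
pos=6: enter COMMENT mode (saw '/*')
exit COMMENT mode (now at pos=16)
pos=17: emit RPAREN ')'
pos=19: emit ID 'k' (now at pos=20)
pos=21: emit ID 'y' (now at pos=22)
pos=23: emit MINUS '-'
DONE. 6 tokens: [STR, MINUS, RPAREN, ID, ID, MINUS]
Position 3: char is '"' -> STR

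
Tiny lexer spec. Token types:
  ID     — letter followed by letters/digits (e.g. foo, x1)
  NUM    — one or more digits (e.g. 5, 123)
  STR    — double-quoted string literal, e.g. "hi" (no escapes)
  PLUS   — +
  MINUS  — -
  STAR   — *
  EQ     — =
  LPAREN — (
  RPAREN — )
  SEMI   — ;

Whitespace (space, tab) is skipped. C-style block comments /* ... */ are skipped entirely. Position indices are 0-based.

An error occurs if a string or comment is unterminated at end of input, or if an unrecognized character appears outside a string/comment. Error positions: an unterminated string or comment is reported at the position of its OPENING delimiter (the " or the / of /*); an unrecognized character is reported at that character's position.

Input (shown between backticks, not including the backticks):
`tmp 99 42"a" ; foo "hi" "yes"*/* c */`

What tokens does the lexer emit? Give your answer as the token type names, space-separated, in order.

pos=0: emit ID 'tmp' (now at pos=3)
pos=4: emit NUM '99' (now at pos=6)
pos=7: emit NUM '42' (now at pos=9)
pos=9: enter STRING mode
pos=9: emit STR "a" (now at pos=12)
pos=13: emit SEMI ';'
pos=15: emit ID 'foo' (now at pos=18)
pos=19: enter STRING mode
pos=19: emit STR "hi" (now at pos=23)
pos=24: enter STRING mode
pos=24: emit STR "yes" (now at pos=29)
pos=29: emit STAR '*'
pos=30: enter COMMENT mode (saw '/*')
exit COMMENT mode (now at pos=37)
DONE. 9 tokens: [ID, NUM, NUM, STR, SEMI, ID, STR, STR, STAR]

Answer: ID NUM NUM STR SEMI ID STR STR STAR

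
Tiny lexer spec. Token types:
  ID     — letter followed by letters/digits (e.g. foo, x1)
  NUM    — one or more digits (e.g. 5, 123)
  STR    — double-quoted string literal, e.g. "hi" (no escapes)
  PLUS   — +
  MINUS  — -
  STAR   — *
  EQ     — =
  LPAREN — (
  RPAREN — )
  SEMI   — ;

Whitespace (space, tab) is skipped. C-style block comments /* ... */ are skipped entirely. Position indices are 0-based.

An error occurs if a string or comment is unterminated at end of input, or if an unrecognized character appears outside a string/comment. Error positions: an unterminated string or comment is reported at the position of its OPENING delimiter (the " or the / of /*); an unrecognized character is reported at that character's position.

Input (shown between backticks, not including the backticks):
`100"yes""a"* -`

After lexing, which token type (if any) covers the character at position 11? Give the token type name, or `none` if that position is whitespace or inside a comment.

Answer: STAR

Derivation:
pos=0: emit NUM '100' (now at pos=3)
pos=3: enter STRING mode
pos=3: emit STR "yes" (now at pos=8)
pos=8: enter STRING mode
pos=8: emit STR "a" (now at pos=11)
pos=11: emit STAR '*'
pos=13: emit MINUS '-'
DONE. 5 tokens: [NUM, STR, STR, STAR, MINUS]
Position 11: char is '*' -> STAR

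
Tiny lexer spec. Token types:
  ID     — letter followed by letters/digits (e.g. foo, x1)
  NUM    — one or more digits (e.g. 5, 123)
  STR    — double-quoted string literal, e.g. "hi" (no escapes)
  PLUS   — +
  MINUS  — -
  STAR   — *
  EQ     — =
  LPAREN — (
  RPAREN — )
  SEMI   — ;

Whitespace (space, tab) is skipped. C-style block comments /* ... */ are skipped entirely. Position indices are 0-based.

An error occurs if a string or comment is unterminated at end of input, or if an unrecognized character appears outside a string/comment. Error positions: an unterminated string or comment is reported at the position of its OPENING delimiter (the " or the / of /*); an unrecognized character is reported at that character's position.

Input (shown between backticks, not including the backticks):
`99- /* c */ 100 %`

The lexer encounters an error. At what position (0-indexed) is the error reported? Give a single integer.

pos=0: emit NUM '99' (now at pos=2)
pos=2: emit MINUS '-'
pos=4: enter COMMENT mode (saw '/*')
exit COMMENT mode (now at pos=11)
pos=12: emit NUM '100' (now at pos=15)
pos=16: ERROR — unrecognized char '%'

Answer: 16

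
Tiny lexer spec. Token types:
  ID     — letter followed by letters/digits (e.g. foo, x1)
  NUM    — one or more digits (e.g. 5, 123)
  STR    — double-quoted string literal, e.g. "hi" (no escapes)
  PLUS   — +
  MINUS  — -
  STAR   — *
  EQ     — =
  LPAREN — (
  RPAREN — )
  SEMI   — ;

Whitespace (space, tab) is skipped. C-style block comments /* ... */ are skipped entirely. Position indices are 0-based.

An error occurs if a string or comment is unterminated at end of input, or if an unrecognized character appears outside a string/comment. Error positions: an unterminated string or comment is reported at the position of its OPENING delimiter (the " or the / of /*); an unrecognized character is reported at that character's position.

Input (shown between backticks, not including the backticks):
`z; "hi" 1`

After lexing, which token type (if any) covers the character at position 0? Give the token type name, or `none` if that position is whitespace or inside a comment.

Answer: ID

Derivation:
pos=0: emit ID 'z' (now at pos=1)
pos=1: emit SEMI ';'
pos=3: enter STRING mode
pos=3: emit STR "hi" (now at pos=7)
pos=8: emit NUM '1' (now at pos=9)
DONE. 4 tokens: [ID, SEMI, STR, NUM]
Position 0: char is 'z' -> ID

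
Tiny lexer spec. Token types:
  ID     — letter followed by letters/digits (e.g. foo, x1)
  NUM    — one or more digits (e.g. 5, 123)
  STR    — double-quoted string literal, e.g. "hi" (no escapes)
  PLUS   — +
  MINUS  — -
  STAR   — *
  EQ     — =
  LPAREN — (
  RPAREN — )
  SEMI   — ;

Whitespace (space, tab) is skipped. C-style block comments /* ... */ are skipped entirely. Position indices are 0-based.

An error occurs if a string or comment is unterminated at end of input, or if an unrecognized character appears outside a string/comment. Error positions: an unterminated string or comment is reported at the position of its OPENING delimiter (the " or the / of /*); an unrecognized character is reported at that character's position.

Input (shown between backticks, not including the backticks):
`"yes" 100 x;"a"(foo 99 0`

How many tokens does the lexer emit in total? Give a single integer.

pos=0: enter STRING mode
pos=0: emit STR "yes" (now at pos=5)
pos=6: emit NUM '100' (now at pos=9)
pos=10: emit ID 'x' (now at pos=11)
pos=11: emit SEMI ';'
pos=12: enter STRING mode
pos=12: emit STR "a" (now at pos=15)
pos=15: emit LPAREN '('
pos=16: emit ID 'foo' (now at pos=19)
pos=20: emit NUM '99' (now at pos=22)
pos=23: emit NUM '0' (now at pos=24)
DONE. 9 tokens: [STR, NUM, ID, SEMI, STR, LPAREN, ID, NUM, NUM]

Answer: 9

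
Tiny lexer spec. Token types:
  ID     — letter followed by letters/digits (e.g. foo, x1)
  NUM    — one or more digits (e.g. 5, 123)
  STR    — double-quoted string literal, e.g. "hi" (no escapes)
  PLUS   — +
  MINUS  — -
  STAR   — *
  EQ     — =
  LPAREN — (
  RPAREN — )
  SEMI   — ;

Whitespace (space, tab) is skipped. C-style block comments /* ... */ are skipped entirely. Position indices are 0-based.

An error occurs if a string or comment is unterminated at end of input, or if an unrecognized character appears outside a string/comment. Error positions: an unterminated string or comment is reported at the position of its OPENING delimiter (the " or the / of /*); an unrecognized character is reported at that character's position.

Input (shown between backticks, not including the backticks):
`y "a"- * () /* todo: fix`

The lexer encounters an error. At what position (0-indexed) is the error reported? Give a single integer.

pos=0: emit ID 'y' (now at pos=1)
pos=2: enter STRING mode
pos=2: emit STR "a" (now at pos=5)
pos=5: emit MINUS '-'
pos=7: emit STAR '*'
pos=9: emit LPAREN '('
pos=10: emit RPAREN ')'
pos=12: enter COMMENT mode (saw '/*')
pos=12: ERROR — unterminated comment (reached EOF)

Answer: 12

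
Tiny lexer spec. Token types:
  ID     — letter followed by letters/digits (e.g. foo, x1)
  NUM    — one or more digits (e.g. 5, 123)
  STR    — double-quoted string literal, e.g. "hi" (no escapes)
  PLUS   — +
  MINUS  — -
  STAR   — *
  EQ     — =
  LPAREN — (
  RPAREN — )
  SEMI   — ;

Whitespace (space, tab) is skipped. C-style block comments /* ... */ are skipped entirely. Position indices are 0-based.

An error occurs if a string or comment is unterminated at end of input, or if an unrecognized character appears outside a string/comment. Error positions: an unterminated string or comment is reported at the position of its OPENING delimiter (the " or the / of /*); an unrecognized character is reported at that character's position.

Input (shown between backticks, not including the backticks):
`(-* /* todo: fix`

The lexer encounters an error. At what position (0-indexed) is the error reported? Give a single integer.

pos=0: emit LPAREN '('
pos=1: emit MINUS '-'
pos=2: emit STAR '*'
pos=4: enter COMMENT mode (saw '/*')
pos=4: ERROR — unterminated comment (reached EOF)

Answer: 4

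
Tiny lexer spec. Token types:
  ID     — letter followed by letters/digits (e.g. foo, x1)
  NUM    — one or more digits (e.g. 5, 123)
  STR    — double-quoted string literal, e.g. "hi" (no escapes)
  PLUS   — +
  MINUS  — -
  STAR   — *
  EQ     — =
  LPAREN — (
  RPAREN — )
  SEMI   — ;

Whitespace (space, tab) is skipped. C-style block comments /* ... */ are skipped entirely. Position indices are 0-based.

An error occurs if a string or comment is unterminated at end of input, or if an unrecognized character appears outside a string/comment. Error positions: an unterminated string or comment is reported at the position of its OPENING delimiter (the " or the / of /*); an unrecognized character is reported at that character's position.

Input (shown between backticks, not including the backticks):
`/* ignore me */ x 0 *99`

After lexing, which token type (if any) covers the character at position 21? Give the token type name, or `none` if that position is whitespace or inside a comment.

pos=0: enter COMMENT mode (saw '/*')
exit COMMENT mode (now at pos=15)
pos=16: emit ID 'x' (now at pos=17)
pos=18: emit NUM '0' (now at pos=19)
pos=20: emit STAR '*'
pos=21: emit NUM '99' (now at pos=23)
DONE. 4 tokens: [ID, NUM, STAR, NUM]
Position 21: char is '9' -> NUM

Answer: NUM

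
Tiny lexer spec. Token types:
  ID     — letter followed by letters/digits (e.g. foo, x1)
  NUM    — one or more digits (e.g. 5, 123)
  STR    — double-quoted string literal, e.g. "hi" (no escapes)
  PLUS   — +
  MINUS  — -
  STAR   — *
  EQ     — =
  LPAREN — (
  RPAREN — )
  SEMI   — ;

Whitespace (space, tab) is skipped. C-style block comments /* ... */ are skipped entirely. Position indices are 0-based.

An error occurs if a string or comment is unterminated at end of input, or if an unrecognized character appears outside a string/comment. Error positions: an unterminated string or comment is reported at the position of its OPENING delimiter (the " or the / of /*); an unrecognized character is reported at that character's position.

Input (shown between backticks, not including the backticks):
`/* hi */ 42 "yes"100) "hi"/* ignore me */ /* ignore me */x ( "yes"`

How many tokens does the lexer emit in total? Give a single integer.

Answer: 8

Derivation:
pos=0: enter COMMENT mode (saw '/*')
exit COMMENT mode (now at pos=8)
pos=9: emit NUM '42' (now at pos=11)
pos=12: enter STRING mode
pos=12: emit STR "yes" (now at pos=17)
pos=17: emit NUM '100' (now at pos=20)
pos=20: emit RPAREN ')'
pos=22: enter STRING mode
pos=22: emit STR "hi" (now at pos=26)
pos=26: enter COMMENT mode (saw '/*')
exit COMMENT mode (now at pos=41)
pos=42: enter COMMENT mode (saw '/*')
exit COMMENT mode (now at pos=57)
pos=57: emit ID 'x' (now at pos=58)
pos=59: emit LPAREN '('
pos=61: enter STRING mode
pos=61: emit STR "yes" (now at pos=66)
DONE. 8 tokens: [NUM, STR, NUM, RPAREN, STR, ID, LPAREN, STR]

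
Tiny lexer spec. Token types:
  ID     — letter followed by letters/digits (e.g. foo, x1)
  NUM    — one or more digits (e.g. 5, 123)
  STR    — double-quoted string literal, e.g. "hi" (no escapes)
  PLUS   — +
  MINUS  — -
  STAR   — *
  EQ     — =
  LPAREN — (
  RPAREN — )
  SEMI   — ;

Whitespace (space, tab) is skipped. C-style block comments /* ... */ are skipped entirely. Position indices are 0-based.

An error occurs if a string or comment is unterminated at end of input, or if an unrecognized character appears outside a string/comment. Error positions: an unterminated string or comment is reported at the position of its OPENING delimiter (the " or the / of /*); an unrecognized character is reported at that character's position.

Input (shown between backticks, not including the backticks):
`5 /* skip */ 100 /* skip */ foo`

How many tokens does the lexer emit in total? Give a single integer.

Answer: 3

Derivation:
pos=0: emit NUM '5' (now at pos=1)
pos=2: enter COMMENT mode (saw '/*')
exit COMMENT mode (now at pos=12)
pos=13: emit NUM '100' (now at pos=16)
pos=17: enter COMMENT mode (saw '/*')
exit COMMENT mode (now at pos=27)
pos=28: emit ID 'foo' (now at pos=31)
DONE. 3 tokens: [NUM, NUM, ID]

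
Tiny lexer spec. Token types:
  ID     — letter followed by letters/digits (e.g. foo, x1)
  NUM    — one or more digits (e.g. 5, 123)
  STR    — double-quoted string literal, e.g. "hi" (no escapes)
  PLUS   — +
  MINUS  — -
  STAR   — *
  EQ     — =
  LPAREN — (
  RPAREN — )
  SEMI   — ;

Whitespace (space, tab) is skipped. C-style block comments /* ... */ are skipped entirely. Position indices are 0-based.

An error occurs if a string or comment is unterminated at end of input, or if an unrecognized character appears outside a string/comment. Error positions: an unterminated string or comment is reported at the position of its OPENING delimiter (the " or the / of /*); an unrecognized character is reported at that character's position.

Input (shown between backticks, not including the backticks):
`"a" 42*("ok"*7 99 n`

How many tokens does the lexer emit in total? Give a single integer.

pos=0: enter STRING mode
pos=0: emit STR "a" (now at pos=3)
pos=4: emit NUM '42' (now at pos=6)
pos=6: emit STAR '*'
pos=7: emit LPAREN '('
pos=8: enter STRING mode
pos=8: emit STR "ok" (now at pos=12)
pos=12: emit STAR '*'
pos=13: emit NUM '7' (now at pos=14)
pos=15: emit NUM '99' (now at pos=17)
pos=18: emit ID 'n' (now at pos=19)
DONE. 9 tokens: [STR, NUM, STAR, LPAREN, STR, STAR, NUM, NUM, ID]

Answer: 9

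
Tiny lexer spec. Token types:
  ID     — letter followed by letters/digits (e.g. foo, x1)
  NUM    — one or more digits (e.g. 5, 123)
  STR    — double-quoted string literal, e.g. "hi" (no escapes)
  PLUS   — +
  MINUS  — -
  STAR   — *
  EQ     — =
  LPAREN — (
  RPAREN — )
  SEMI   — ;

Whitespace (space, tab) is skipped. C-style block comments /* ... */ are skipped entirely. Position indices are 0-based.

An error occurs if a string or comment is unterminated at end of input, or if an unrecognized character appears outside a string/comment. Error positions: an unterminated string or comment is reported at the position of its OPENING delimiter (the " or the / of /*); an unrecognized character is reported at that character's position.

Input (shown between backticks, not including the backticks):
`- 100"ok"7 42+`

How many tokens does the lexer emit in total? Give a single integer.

pos=0: emit MINUS '-'
pos=2: emit NUM '100' (now at pos=5)
pos=5: enter STRING mode
pos=5: emit STR "ok" (now at pos=9)
pos=9: emit NUM '7' (now at pos=10)
pos=11: emit NUM '42' (now at pos=13)
pos=13: emit PLUS '+'
DONE. 6 tokens: [MINUS, NUM, STR, NUM, NUM, PLUS]

Answer: 6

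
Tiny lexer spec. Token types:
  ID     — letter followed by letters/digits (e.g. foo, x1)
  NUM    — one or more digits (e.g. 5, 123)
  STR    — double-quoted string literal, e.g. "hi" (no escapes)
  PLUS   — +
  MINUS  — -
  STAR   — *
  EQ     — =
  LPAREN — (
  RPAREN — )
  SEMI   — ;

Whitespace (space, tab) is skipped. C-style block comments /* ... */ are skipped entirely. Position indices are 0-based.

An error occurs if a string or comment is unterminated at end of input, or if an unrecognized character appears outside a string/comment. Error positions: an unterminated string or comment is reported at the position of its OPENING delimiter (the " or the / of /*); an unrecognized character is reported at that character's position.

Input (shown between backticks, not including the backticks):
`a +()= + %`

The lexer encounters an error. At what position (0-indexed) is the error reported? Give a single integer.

Answer: 9

Derivation:
pos=0: emit ID 'a' (now at pos=1)
pos=2: emit PLUS '+'
pos=3: emit LPAREN '('
pos=4: emit RPAREN ')'
pos=5: emit EQ '='
pos=7: emit PLUS '+'
pos=9: ERROR — unrecognized char '%'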